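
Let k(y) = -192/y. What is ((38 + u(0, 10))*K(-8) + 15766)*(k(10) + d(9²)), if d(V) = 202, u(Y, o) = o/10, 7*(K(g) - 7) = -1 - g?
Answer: 14695292/5 ≈ 2.9391e+6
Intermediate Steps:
K(g) = 48/7 - g/7 (K(g) = 7 + (-1 - g)/7 = 7 + (-⅐ - g/7) = 48/7 - g/7)
u(Y, o) = o/10 (u(Y, o) = o*(⅒) = o/10)
((38 + u(0, 10))*K(-8) + 15766)*(k(10) + d(9²)) = ((38 + (⅒)*10)*(48/7 - ⅐*(-8)) + 15766)*(-192/10 + 202) = ((38 + 1)*(48/7 + 8/7) + 15766)*(-192*⅒ + 202) = (39*8 + 15766)*(-96/5 + 202) = (312 + 15766)*(914/5) = 16078*(914/5) = 14695292/5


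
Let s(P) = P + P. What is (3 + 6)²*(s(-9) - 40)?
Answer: -4698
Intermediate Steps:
s(P) = 2*P
(3 + 6)²*(s(-9) - 40) = (3 + 6)²*(2*(-9) - 40) = 9²*(-18 - 40) = 81*(-58) = -4698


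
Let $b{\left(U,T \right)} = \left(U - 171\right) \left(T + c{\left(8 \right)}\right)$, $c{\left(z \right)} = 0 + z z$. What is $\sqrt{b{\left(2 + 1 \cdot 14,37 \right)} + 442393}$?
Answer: $\sqrt{426738} \approx 653.25$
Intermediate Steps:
$c{\left(z \right)} = z^{2}$ ($c{\left(z \right)} = 0 + z^{2} = z^{2}$)
$b{\left(U,T \right)} = \left(-171 + U\right) \left(64 + T\right)$ ($b{\left(U,T \right)} = \left(U - 171\right) \left(T + 8^{2}\right) = \left(-171 + U\right) \left(T + 64\right) = \left(-171 + U\right) \left(64 + T\right)$)
$\sqrt{b{\left(2 + 1 \cdot 14,37 \right)} + 442393} = \sqrt{\left(-10944 - 6327 + 64 \left(2 + 1 \cdot 14\right) + 37 \left(2 + 1 \cdot 14\right)\right) + 442393} = \sqrt{\left(-10944 - 6327 + 64 \left(2 + 14\right) + 37 \left(2 + 14\right)\right) + 442393} = \sqrt{\left(-10944 - 6327 + 64 \cdot 16 + 37 \cdot 16\right) + 442393} = \sqrt{\left(-10944 - 6327 + 1024 + 592\right) + 442393} = \sqrt{-15655 + 442393} = \sqrt{426738}$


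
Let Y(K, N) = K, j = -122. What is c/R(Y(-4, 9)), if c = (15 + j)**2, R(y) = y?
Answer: -11449/4 ≈ -2862.3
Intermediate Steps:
c = 11449 (c = (15 - 122)**2 = (-107)**2 = 11449)
c/R(Y(-4, 9)) = 11449/(-4) = 11449*(-1/4) = -11449/4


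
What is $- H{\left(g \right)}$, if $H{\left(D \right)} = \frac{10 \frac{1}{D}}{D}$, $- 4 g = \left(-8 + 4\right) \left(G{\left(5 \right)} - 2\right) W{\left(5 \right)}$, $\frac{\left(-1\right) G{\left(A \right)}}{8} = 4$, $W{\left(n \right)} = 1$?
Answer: $- \frac{5}{578} \approx -0.0086505$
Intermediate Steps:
$G{\left(A \right)} = -32$ ($G{\left(A \right)} = \left(-8\right) 4 = -32$)
$g = -34$ ($g = - \frac{\left(-8 + 4\right) \left(-32 - 2\right) 1}{4} = - \frac{\left(-4\right) \left(\left(-34\right) 1\right)}{4} = - \frac{\left(-4\right) \left(-34\right)}{4} = \left(- \frac{1}{4}\right) 136 = -34$)
$H{\left(D \right)} = \frac{10}{D^{2}}$
$- H{\left(g \right)} = - \frac{10}{1156} = \left(-1\right) \frac{5}{578} = - \frac{5}{578}$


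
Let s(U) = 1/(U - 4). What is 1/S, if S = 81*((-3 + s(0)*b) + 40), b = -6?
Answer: 2/6237 ≈ 0.00032067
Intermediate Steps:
s(U) = 1/(-4 + U)
S = 6237/2 (S = 81*((-3 - 6/(-4 + 0)) + 40) = 81*((-3 - 6/(-4)) + 40) = 81*((-3 - ¼*(-6)) + 40) = 81*((-3 + 3/2) + 40) = 81*(-3/2 + 40) = 81*(77/2) = 6237/2 ≈ 3118.5)
1/S = 1/(6237/2) = 2/6237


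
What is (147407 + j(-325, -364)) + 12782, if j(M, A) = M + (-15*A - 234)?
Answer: 165090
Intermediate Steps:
j(M, A) = -234 + M - 15*A (j(M, A) = M + (-234 - 15*A) = -234 + M - 15*A)
(147407 + j(-325, -364)) + 12782 = (147407 + (-234 - 325 - 15*(-364))) + 12782 = (147407 + (-234 - 325 + 5460)) + 12782 = (147407 + 4901) + 12782 = 152308 + 12782 = 165090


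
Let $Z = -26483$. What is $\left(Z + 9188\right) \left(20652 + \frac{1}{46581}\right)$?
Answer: $- \frac{5545877036945}{15527} \approx -3.5718 \cdot 10^{8}$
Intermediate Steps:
$\left(Z + 9188\right) \left(20652 + \frac{1}{46581}\right) = \left(-26483 + 9188\right) \left(20652 + \frac{1}{46581}\right) = - 17295 \left(20652 + \frac{1}{46581}\right) = \left(-17295\right) \frac{961990813}{46581} = - \frac{5545877036945}{15527}$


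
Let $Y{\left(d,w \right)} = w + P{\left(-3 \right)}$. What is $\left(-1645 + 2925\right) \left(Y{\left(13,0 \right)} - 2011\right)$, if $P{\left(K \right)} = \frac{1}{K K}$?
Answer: $- \frac{23165440}{9} \approx -2.5739 \cdot 10^{6}$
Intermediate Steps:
$P{\left(K \right)} = \frac{1}{K^{2}}$
$Y{\left(d,w \right)} = \frac{1}{9} + w$ ($Y{\left(d,w \right)} = w + \frac{1}{9} = \frac{1}{9} + w$)
$\left(-1645 + 2925\right) \left(Y{\left(13,0 \right)} - 2011\right) = \left(-1645 + 2925\right) \left(\left(\frac{1}{9} + 0\right) - 2011\right) = 1280 \left(\frac{1}{9} - 2011\right) = 1280 \left(- \frac{18098}{9}\right) = - \frac{23165440}{9}$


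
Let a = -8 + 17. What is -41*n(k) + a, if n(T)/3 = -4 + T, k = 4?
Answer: 9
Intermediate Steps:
a = 9
n(T) = -12 + 3*T (n(T) = 3*(-4 + T) = -12 + 3*T)
-41*n(k) + a = -41*(-12 + 3*4) + 9 = -41*(-12 + 12) + 9 = -41*0 + 9 = 0 + 9 = 9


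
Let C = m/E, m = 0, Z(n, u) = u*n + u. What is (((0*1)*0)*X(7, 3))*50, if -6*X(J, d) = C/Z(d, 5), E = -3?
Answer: 0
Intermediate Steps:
Z(n, u) = u + n*u (Z(n, u) = n*u + u = u + n*u)
C = 0 (C = 0/(-3) = 0*(-⅓) = 0)
X(J, d) = 0 (X(J, d) = -0/(5*(1 + d)) = -0/(5 + 5*d) = -⅙*0 = 0)
(((0*1)*0)*X(7, 3))*50 = (((0*1)*0)*0)*50 = ((0*0)*0)*50 = (0*0)*50 = 0*50 = 0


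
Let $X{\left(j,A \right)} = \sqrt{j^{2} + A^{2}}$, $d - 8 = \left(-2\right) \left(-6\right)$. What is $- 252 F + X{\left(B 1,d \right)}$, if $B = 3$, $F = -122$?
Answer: $30744 + \sqrt{409} \approx 30764.0$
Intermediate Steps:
$d = 20$ ($d = 8 - -12 = 8 + 12 = 20$)
$X{\left(j,A \right)} = \sqrt{A^{2} + j^{2}}$
$- 252 F + X{\left(B 1,d \right)} = \left(-252\right) \left(-122\right) + \sqrt{20^{2} + \left(3 \cdot 1\right)^{2}} = 30744 + \sqrt{400 + 3^{2}} = 30744 + \sqrt{400 + 9} = 30744 + \sqrt{409}$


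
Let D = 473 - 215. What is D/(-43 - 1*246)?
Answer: -258/289 ≈ -0.89273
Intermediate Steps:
D = 258
D/(-43 - 1*246) = 258/(-43 - 1*246) = 258/(-43 - 246) = 258/(-289) = 258*(-1/289) = -258/289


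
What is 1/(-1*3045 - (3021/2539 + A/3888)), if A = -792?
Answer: -137106/417622975 ≈ -0.00032830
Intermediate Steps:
1/(-1*3045 - (3021/2539 + A/3888)) = 1/(-1*3045 - (3021/2539 - 792/3888)) = 1/(-3045 - (3021*(1/2539) - 792*1/3888)) = 1/(-3045 - (3021/2539 - 11/54)) = 1/(-3045 - 1*135205/137106) = 1/(-3045 - 135205/137106) = 1/(-417622975/137106) = -137106/417622975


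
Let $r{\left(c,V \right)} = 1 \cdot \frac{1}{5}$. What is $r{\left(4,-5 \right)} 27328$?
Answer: $\frac{27328}{5} \approx 5465.6$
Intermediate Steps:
$r{\left(c,V \right)} = \frac{1}{5}$ ($r{\left(c,V \right)} = 1 \cdot \frac{1}{5} = \frac{1}{5}$)
$r{\left(4,-5 \right)} 27328 = \frac{1}{5} \cdot 27328 = \frac{27328}{5}$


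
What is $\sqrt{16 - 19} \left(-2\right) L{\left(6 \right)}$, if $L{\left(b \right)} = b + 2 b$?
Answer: $- 36 i \sqrt{3} \approx - 62.354 i$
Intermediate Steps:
$L{\left(b \right)} = 3 b$
$\sqrt{16 - 19} \left(-2\right) L{\left(6 \right)} = \sqrt{16 - 19} \left(-2\right) 3 \cdot 6 = \sqrt{-3} \left(-2\right) 18 = i \sqrt{3} \left(-2\right) 18 = - 2 i \sqrt{3} \cdot 18 = - 36 i \sqrt{3}$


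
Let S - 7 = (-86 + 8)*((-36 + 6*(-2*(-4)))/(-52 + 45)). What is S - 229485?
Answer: -1605410/7 ≈ -2.2934e+5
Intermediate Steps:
S = 985/7 (S = 7 + (-86 + 8)*((-36 + 6*(-2*(-4)))/(-52 + 45)) = 7 - 78*(-36 + 6*8)/(-7) = 7 - 78*(-36 + 48)*(-1)/7 = 7 - 936*(-1)/7 = 7 - 78*(-12/7) = 7 + 936/7 = 985/7 ≈ 140.71)
S - 229485 = 985/7 - 229485 = -1605410/7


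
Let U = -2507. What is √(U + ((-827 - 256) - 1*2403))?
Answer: I*√5993 ≈ 77.414*I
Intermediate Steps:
√(U + ((-827 - 256) - 1*2403)) = √(-2507 + ((-827 - 256) - 1*2403)) = √(-2507 + (-1083 - 2403)) = √(-2507 - 3486) = √(-5993) = I*√5993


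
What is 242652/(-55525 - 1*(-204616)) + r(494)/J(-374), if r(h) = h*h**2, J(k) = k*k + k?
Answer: 3001222441608/3466415447 ≈ 865.80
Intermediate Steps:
J(k) = k + k**2 (J(k) = k**2 + k = k + k**2)
r(h) = h**3
242652/(-55525 - 1*(-204616)) + r(494)/J(-374) = 242652/(-55525 - 1*(-204616)) + 494**3/((-374*(1 - 374))) = 242652/(-55525 + 204616) + 120553784/((-374*(-373))) = 242652/149091 + 120553784/139502 = 242652*(1/149091) + 120553784*(1/139502) = 80884/49697 + 60276892/69751 = 3001222441608/3466415447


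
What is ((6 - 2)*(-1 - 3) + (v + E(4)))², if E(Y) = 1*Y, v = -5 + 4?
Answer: 169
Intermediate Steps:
v = -1
E(Y) = Y
((6 - 2)*(-1 - 3) + (v + E(4)))² = ((6 - 2)*(-1 - 3) + (-1 + 4))² = (4*(-4) + 3)² = (-16 + 3)² = (-13)² = 169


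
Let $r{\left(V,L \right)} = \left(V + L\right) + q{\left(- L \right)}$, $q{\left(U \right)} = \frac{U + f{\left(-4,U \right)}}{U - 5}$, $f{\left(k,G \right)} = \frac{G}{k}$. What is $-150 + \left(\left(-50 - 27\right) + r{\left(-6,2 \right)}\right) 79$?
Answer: $- \frac{91449}{14} \approx -6532.1$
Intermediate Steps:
$q{\left(U \right)} = \frac{3 U}{4 \left(-5 + U\right)}$ ($q{\left(U \right)} = \frac{U + \frac{U}{-4}}{U - 5} = \frac{U + U \left(- \frac{1}{4}\right)}{-5 + U} = \frac{U - \frac{U}{4}}{-5 + U} = \frac{\frac{3}{4} U}{-5 + U} = \frac{3 U}{4 \left(-5 + U\right)}$)
$r{\left(V,L \right)} = L + V - \frac{3 L}{4 \left(-5 - L\right)}$ ($r{\left(V,L \right)} = \left(V + L\right) + \frac{3 \left(- L\right)}{4 \left(-5 - L\right)} = \left(L + V\right) - \frac{3 L}{4 \left(-5 - L\right)} = L + V - \frac{3 L}{4 \left(-5 - L\right)}$)
$-150 + \left(\left(-50 - 27\right) + r{\left(-6,2 \right)}\right) 79 = -150 + \left(\left(-50 - 27\right) + \frac{\frac{3}{4} \cdot 2 + \left(5 + 2\right) \left(2 - 6\right)}{5 + 2}\right) 79 = -150 + \left(-77 + \frac{\frac{3}{2} + 7 \left(-4\right)}{7}\right) 79 = -150 + \left(-77 + \frac{\frac{3}{2} - 28}{7}\right) 79 = -150 + \left(-77 + \frac{1}{7} \left(- \frac{53}{2}\right)\right) 79 = -150 + \left(-77 - \frac{53}{14}\right) 79 = -150 - \frac{89349}{14} = - \frac{91449}{14}$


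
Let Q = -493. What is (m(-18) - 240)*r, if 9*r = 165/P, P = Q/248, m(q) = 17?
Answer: 3041720/1479 ≈ 2056.6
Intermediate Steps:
P = -493/248 ≈ -1.9879
r = -13640/1479 (r = (165/(-493/248))/9 = (165*(-248/493))/9 = (1/9)*(-40920/493) = -13640/1479 ≈ -9.2224)
(m(-18) - 240)*r = (17 - 240)*(-13640/1479) = -223*(-13640/1479) = 3041720/1479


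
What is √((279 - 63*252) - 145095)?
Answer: 2*I*√40173 ≈ 400.86*I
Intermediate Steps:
√((279 - 63*252) - 145095) = √((279 - 15876) - 145095) = √(-15597 - 145095) = √(-160692) = 2*I*√40173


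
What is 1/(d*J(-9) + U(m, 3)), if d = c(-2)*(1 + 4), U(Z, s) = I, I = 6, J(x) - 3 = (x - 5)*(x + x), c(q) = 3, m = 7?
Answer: 1/3831 ≈ 0.00026103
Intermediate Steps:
J(x) = 3 + 2*x*(-5 + x) (J(x) = 3 + (x - 5)*(x + x) = 3 + (-5 + x)*(2*x) = 3 + 2*x*(-5 + x))
U(Z, s) = 6
d = 15 (d = 3*(1 + 4) = 3*5 = 15)
1/(d*J(-9) + U(m, 3)) = 1/(15*(3 - 10*(-9) + 2*(-9)**2) + 6) = 1/(15*(3 + 90 + 2*81) + 6) = 1/(15*(3 + 90 + 162) + 6) = 1/(15*255 + 6) = 1/(3825 + 6) = 1/3831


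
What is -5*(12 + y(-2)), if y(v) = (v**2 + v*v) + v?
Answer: -90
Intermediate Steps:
y(v) = v + 2*v**2 (y(v) = (v**2 + v**2) + v = 2*v**2 + v = v + 2*v**2)
-5*(12 + y(-2)) = -5*(12 - 2*(1 + 2*(-2))) = -5*(12 - 2*(1 - 4)) = -5*(12 - 2*(-3)) = -5*(12 + 6) = -5*18 = -90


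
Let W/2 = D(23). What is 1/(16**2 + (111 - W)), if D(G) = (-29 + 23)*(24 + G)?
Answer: 1/931 ≈ 0.0010741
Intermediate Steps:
D(G) = -144 - 6*G (D(G) = -6*(24 + G) = -144 - 6*G)
W = -564 (W = 2*(-144 - 6*23) = 2*(-144 - 138) = 2*(-282) = -564)
1/(16**2 + (111 - W)) = 1/(16**2 + (111 - 1*(-564))) = 1/(256 + (111 + 564)) = 1/(256 + 675) = 1/931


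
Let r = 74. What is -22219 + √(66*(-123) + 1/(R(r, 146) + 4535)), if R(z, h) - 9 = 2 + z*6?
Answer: -22219 + I*√202139006810/4990 ≈ -22219.0 + 90.1*I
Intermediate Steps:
R(z, h) = 11 + 6*z (R(z, h) = 9 + (2 + z*6) = 9 + (2 + 6*z) = 11 + 6*z)
-22219 + √(66*(-123) + 1/(R(r, 146) + 4535)) = -22219 + √(66*(-123) + 1/((11 + 6*74) + 4535)) = -22219 + √(-8118 + 1/((11 + 444) + 4535)) = -22219 + √(-8118 + 1/(455 + 4535)) = -22219 + √(-8118 + 1/4990) = -22219 + √(-40508819/4990) = -22219 + I*√202139006810/4990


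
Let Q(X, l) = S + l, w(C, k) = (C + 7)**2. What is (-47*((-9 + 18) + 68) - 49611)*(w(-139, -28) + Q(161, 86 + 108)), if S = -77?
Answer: -933707430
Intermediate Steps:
w(C, k) = (7 + C)**2
Q(X, l) = -77 + l
(-47*((-9 + 18) + 68) - 49611)*(w(-139, -28) + Q(161, 86 + 108)) = (-47*((-9 + 18) + 68) - 49611)*((7 - 139)**2 + (-77 + (86 + 108))) = (-47*(9 + 68) - 49611)*((-132)**2 + (-77 + 194)) = (-47*77 - 49611)*(17424 + 117) = (-3619 - 49611)*17541 = -53230*17541 = -933707430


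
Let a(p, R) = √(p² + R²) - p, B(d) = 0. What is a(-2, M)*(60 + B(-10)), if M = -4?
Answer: 120 + 120*√5 ≈ 388.33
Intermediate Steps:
a(p, R) = √(R² + p²) - p
a(-2, M)*(60 + B(-10)) = (√((-4)² + (-2)²) - 1*(-2))*(60 + 0) = (√(16 + 4) + 2)*60 = (√20 + 2)*60 = (2*√5 + 2)*60 = (2 + 2*√5)*60 = 120 + 120*√5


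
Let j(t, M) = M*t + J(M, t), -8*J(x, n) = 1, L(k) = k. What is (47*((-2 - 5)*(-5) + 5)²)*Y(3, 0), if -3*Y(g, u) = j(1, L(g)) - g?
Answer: 9400/3 ≈ 3133.3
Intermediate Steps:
J(x, n) = -⅛ (J(x, n) = -⅛*1 = -⅛)
j(t, M) = -⅛ + M*t (j(t, M) = M*t - ⅛ = -⅛ + M*t)
Y(g, u) = 1/24 (Y(g, u) = -((-⅛ + g*1) - g)/3 = -((-⅛ + g) - g)/3 = -⅓*(-⅛) = 1/24)
(47*((-2 - 5)*(-5) + 5)²)*Y(3, 0) = (47*((-2 - 5)*(-5) + 5)²)*(1/24) = (47*(-7*(-5) + 5)²)*(1/24) = (47*(35 + 5)²)*(1/24) = (47*40²)*(1/24) = (47*1600)*(1/24) = 75200*(1/24) = 9400/3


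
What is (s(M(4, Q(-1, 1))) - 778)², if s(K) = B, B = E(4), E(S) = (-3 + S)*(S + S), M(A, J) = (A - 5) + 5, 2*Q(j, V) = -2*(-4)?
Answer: 592900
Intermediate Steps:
Q(j, V) = 4 (Q(j, V) = (-2*(-4))/2 = (-1*(-8))/2 = (½)*8 = 4)
M(A, J) = A (M(A, J) = (-5 + A) + 5 = A)
E(S) = 2*S*(-3 + S) (E(S) = (-3 + S)*(2*S) = 2*S*(-3 + S))
B = 8 (B = 2*4*(-3 + 4) = 2*4*1 = 8)
s(K) = 8
(s(M(4, Q(-1, 1))) - 778)² = (8 - 778)² = (-770)² = 592900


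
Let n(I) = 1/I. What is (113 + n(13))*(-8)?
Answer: -11760/13 ≈ -904.62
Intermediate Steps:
(113 + n(13))*(-8) = (113 + 1/13)*(-8) = (1470/13)*(-8) = -11760/13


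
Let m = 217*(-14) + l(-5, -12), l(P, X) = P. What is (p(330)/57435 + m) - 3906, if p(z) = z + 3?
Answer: -133038494/19145 ≈ -6949.0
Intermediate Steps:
p(z) = 3 + z
m = -3043 (m = 217*(-14) - 5 = -3038 - 5 = -3043)
(p(330)/57435 + m) - 3906 = ((3 + 330)/57435 - 3043) - 3906 = (333*(1/57435) - 3043) - 3906 = (111/19145 - 3043) - 3906 = -58258124/19145 - 3906 = -133038494/19145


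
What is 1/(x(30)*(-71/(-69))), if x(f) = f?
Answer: 23/710 ≈ 0.032394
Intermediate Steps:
1/(x(30)*(-71/(-69))) = 1/(30*(-71/(-69))) = 1/(30*(-71*(-1/69))) = 1/(30*(71/69)) = 1/(710/23) = 23/710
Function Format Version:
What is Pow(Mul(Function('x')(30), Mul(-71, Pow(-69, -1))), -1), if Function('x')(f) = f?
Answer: Rational(23, 710) ≈ 0.032394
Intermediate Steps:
Pow(Mul(Function('x')(30), Mul(-71, Pow(-69, -1))), -1) = Pow(Mul(30, Mul(-71, Pow(-69, -1))), -1) = Pow(Mul(30, Mul(-71, Rational(-1, 69))), -1) = Pow(Mul(30, Rational(71, 69)), -1) = Pow(Rational(710, 23), -1) = Rational(23, 710)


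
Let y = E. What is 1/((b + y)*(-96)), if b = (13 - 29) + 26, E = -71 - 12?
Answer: 1/7008 ≈ 0.00014269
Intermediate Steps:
E = -83
y = -83
b = 10 (b = -16 + 26 = 10)
1/((b + y)*(-96)) = 1/((10 - 83)*(-96)) = 1/(-73*(-96)) = 1/7008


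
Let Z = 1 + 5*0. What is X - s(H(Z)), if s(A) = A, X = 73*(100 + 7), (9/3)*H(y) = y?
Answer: 23432/3 ≈ 7810.7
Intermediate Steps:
Z = 1 (Z = 1 + 0 = 1)
H(y) = y/3
X = 7811 (X = 73*107 = 7811)
X - s(H(Z)) = 7811 - 1/3 = 7811 - 1*⅓ = 7811 - ⅓ = 23432/3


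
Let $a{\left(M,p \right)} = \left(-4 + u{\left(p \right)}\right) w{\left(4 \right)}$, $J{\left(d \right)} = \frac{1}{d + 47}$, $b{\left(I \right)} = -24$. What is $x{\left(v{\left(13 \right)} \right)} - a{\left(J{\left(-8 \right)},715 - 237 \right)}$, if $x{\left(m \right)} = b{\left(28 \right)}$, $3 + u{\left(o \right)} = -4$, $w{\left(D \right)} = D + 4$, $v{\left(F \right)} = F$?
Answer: $64$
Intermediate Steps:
$w{\left(D \right)} = 4 + D$
$u{\left(o \right)} = -7$ ($u{\left(o \right)} = -3 - 4 = -7$)
$x{\left(m \right)} = -24$
$J{\left(d \right)} = \frac{1}{47 + d}$
$a{\left(M,p \right)} = -88$ ($a{\left(M,p \right)} = \left(-4 - 7\right) \left(4 + 4\right) = \left(-11\right) 8 = -88$)
$x{\left(v{\left(13 \right)} \right)} - a{\left(J{\left(-8 \right)},715 - 237 \right)} = -24 - -88 = -24 + 88 = 64$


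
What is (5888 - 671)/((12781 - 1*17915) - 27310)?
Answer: -5217/32444 ≈ -0.16080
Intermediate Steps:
(5888 - 671)/((12781 - 1*17915) - 27310) = 5217/((12781 - 17915) - 27310) = 5217/(-5134 - 27310) = 5217/(-32444) = 5217*(-1/32444) = -5217/32444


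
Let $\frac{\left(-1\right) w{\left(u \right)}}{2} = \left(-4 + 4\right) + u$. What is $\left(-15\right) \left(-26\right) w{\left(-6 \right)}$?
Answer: $4680$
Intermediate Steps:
$w{\left(u \right)} = - 2 u$ ($w{\left(u \right)} = - 2 \left(\left(-4 + 4\right) + u\right) = - 2 \left(0 + u\right) = - 2 u$)
$\left(-15\right) \left(-26\right) w{\left(-6 \right)} = \left(-15\right) \left(-26\right) \left(\left(-2\right) \left(-6\right)\right) = 390 \cdot 12 = 4680$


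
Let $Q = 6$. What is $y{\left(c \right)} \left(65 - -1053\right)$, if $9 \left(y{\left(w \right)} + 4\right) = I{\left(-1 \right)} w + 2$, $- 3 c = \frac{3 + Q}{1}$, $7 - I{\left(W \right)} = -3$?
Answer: $- \frac{71552}{9} \approx -7950.2$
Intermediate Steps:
$I{\left(W \right)} = 10$ ($I{\left(W \right)} = 7 - -3 = 7 + 3 = 10$)
$c = -3$ ($c = - \frac{\left(3 + 6\right) 1^{-1}}{3} = - \frac{9 \cdot 1}{3} = \left(- \frac{1}{3}\right) 9 = -3$)
$y{\left(w \right)} = - \frac{34}{9} + \frac{10 w}{9}$ ($y{\left(w \right)} = -4 + \frac{10 w + 2}{9} = -4 + \frac{2 + 10 w}{9} = -4 + \left(\frac{2}{9} + \frac{10 w}{9}\right) = - \frac{34}{9} + \frac{10 w}{9}$)
$y{\left(c \right)} \left(65 - -1053\right) = \left(- \frac{34}{9} + \frac{10}{9} \left(-3\right)\right) \left(65 - -1053\right) = \left(- \frac{34}{9} - \frac{10}{3}\right) \left(65 + 1053\right) = \left(- \frac{64}{9}\right) 1118 = - \frac{71552}{9}$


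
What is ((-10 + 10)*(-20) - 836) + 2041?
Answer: 1205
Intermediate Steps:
((-10 + 10)*(-20) - 836) + 2041 = (0*(-20) - 836) + 2041 = (0 - 836) + 2041 = -836 + 2041 = 1205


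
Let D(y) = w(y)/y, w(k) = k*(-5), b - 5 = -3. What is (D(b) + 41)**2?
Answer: 1296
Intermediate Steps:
b = 2 (b = 5 - 3 = 2)
w(k) = -5*k
D(y) = -5 (D(y) = (-5*y)/y = -5)
(D(b) + 41)**2 = (-5 + 41)**2 = 36**2 = 1296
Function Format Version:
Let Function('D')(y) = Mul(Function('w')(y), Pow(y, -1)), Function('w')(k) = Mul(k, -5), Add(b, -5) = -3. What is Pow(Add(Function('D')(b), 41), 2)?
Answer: 1296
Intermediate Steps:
b = 2 (b = Add(5, -3) = 2)
Function('w')(k) = Mul(-5, k)
Function('D')(y) = -5 (Function('D')(y) = Mul(Mul(-5, y), Pow(y, -1)) = -5)
Pow(Add(Function('D')(b), 41), 2) = Pow(Add(-5, 41), 2) = Pow(36, 2) = 1296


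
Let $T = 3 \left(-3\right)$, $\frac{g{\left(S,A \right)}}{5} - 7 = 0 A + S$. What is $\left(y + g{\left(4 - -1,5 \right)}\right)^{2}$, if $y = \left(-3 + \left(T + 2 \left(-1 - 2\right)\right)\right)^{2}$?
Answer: $147456$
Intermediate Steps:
$g{\left(S,A \right)} = 35 + 5 S$ ($g{\left(S,A \right)} = 35 + 5 \left(0 A + S\right) = 35 + 5 \left(0 + S\right) = 35 + 5 S$)
$T = -9$
$y = 324$ ($y = \left(-3 - \left(9 - 2 \left(-1 - 2\right)\right)\right)^{2} = \left(-3 + \left(-9 + 2 \left(-3\right)\right)\right)^{2} = \left(-3 - 15\right)^{2} = \left(-18\right)^{2} = 324$)
$\left(y + g{\left(4 - -1,5 \right)}\right)^{2} = \left(324 + \left(35 + 5 \left(4 - -1\right)\right)\right)^{2} = \left(324 + \left(35 + 5 \left(4 + 1\right)\right)\right)^{2} = \left(324 + \left(35 + 5 \cdot 5\right)\right)^{2} = \left(324 + \left(35 + 25\right)\right)^{2} = \left(324 + 60\right)^{2} = 384^{2} = 147456$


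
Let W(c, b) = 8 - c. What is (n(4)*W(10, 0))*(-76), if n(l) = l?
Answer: 608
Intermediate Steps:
(n(4)*W(10, 0))*(-76) = (4*(8 - 1*10))*(-76) = (4*(8 - 10))*(-76) = (4*(-2))*(-76) = -8*(-76) = 608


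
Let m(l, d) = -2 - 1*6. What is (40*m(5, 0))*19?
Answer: -6080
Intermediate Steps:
m(l, d) = -8 (m(l, d) = -2 - 6 = -8)
(40*m(5, 0))*19 = (40*(-8))*19 = -320*19 = -6080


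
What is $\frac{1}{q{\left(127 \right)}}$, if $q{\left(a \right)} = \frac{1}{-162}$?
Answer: $-162$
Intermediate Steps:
$q{\left(a \right)} = - \frac{1}{162}$
$\frac{1}{q{\left(127 \right)}} = \frac{1}{- \frac{1}{162}} = -162$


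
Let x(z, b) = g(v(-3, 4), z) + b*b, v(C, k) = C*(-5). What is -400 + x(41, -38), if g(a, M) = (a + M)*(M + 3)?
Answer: 3508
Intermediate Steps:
v(C, k) = -5*C
g(a, M) = (3 + M)*(M + a) (g(a, M) = (M + a)*(3 + M) = (3 + M)*(M + a))
x(z, b) = 45 + b² + z² + 18*z (x(z, b) = (z² + 3*z + 3*(-5*(-3)) + z*(-5*(-3))) + b*b = (z² + 3*z + 3*15 + z*15) + b² = (z² + 3*z + 45 + 15*z) + b² = (45 + z² + 18*z) + b² = 45 + b² + z² + 18*z)
-400 + x(41, -38) = -400 + (45 + (-38)² + 41² + 18*41) = -400 + (45 + 1444 + 1681 + 738) = -400 + 3908 = 3508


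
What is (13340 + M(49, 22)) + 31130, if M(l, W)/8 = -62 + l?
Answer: 44366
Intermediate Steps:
M(l, W) = -496 + 8*l (M(l, W) = 8*(-62 + l) = -496 + 8*l)
(13340 + M(49, 22)) + 31130 = (13340 + (-496 + 8*49)) + 31130 = (13340 + (-496 + 392)) + 31130 = (13340 - 104) + 31130 = 13236 + 31130 = 44366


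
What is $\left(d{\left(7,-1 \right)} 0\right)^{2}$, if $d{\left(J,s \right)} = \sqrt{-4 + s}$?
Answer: $0$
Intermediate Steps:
$\left(d{\left(7,-1 \right)} 0\right)^{2} = \left(\sqrt{-4 - 1} \cdot 0\right)^{2} = \left(\sqrt{-5} \cdot 0\right)^{2} = \left(i \sqrt{5} \cdot 0\right)^{2} = 0^{2} = 0$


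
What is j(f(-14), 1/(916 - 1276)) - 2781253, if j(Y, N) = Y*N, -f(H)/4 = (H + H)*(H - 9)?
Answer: -125156063/45 ≈ -2.7812e+6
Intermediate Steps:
f(H) = -8*H*(-9 + H) (f(H) = -4*(H + H)*(H - 9) = -4*2*H*(-9 + H) = -8*H*(-9 + H))
j(Y, N) = N*Y
j(f(-14), 1/(916 - 1276)) - 2781253 = (8*(-14)*(9 - 1*(-14)))/(916 - 1276) - 2781253 = (8*(-14)*(9 + 14))/(-360) - 2781253 = -(-14)*23/45 - 2781253 = -1/360*(-2576) - 2781253 = 322/45 - 2781253 = -125156063/45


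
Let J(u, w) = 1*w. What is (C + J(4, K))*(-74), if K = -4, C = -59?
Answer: 4662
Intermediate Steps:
J(u, w) = w
(C + J(4, K))*(-74) = (-59 - 4)*(-74) = -63*(-74) = 4662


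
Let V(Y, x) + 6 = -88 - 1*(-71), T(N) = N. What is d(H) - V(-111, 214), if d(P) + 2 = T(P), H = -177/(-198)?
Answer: 1445/66 ≈ 21.894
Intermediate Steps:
V(Y, x) = -23 (V(Y, x) = -6 + (-88 - 1*(-71)) = -6 + (-88 + 71) = -6 - 17 = -23)
H = 59/66 (H = -177*(-1/198) = 59/66 ≈ 0.89394)
d(P) = -2 + P
d(H) - V(-111, 214) = (-2 + 59/66) - 1*(-23) = -73/66 + 23 = 1445/66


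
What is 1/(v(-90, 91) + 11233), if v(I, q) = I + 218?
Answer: 1/11361 ≈ 8.8020e-5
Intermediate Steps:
v(I, q) = 218 + I
1/(v(-90, 91) + 11233) = 1/((218 - 90) + 11233) = 1/(128 + 11233) = 1/11361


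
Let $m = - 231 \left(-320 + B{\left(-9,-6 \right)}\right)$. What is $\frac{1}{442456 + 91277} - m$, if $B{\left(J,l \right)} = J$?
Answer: $- \frac{40563174266}{533733} \approx -75999.0$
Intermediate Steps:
$m = 75999$ ($m = - 231 \left(-320 - 9\right) = \left(-231\right) \left(-329\right) = 75999$)
$\frac{1}{442456 + 91277} - m = \frac{1}{442456 + 91277} - 75999 = \frac{1}{533733} - 75999 = - \frac{40563174266}{533733}$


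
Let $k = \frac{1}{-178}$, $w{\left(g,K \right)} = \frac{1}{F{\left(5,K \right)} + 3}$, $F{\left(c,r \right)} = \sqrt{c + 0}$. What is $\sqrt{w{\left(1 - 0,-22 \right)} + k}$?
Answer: $\frac{\sqrt{31150 - 178 \sqrt{5}}}{178 \sqrt{3 + \sqrt{5}}} \approx 0.43054$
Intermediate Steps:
$F{\left(c,r \right)} = \sqrt{c}$
$w{\left(g,K \right)} = \frac{1}{3 + \sqrt{5}}$ ($w{\left(g,K \right)} = \frac{1}{\sqrt{5} + 3} = \frac{1}{3 + \sqrt{5}}$)
$k = - \frac{1}{178} \approx -0.005618$
$\sqrt{w{\left(1 - 0,-22 \right)} + k} = \sqrt{\left(\frac{3}{4} - \frac{\sqrt{5}}{4}\right) - \frac{1}{178}} = \sqrt{\frac{265}{356} - \frac{\sqrt{5}}{4}}$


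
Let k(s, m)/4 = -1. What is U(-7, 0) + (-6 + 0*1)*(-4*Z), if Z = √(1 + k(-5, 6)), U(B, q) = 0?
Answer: 24*I*√3 ≈ 41.569*I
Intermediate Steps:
k(s, m) = -4 (k(s, m) = 4*(-1) = -4)
Z = I*√3 (Z = √(1 - 4) = √(-3) = I*√3 ≈ 1.732*I)
U(-7, 0) + (-6 + 0*1)*(-4*Z) = 0 + (-6 + 0*1)*(-4*I*√3) = 0 + (-6 + 0)*(-4*I*√3) = 0 - (-24)*I*√3 = 0 + 24*I*√3 = 24*I*√3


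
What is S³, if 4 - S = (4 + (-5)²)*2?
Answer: -157464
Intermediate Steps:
S = -54 (S = 4 - (4 + (-5)²)*2 = 4 - (4 + 25)*2 = 4 - 29*2 = 4 - 1*58 = 4 - 58 = -54)
S³ = (-54)³ = -157464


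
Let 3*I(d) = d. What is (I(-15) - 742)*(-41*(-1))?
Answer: -30627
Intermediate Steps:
I(d) = d/3
(I(-15) - 742)*(-41*(-1)) = ((⅓)*(-15) - 742)*(-41*(-1)) = (-5 - 742)*41 = -747*41 = -30627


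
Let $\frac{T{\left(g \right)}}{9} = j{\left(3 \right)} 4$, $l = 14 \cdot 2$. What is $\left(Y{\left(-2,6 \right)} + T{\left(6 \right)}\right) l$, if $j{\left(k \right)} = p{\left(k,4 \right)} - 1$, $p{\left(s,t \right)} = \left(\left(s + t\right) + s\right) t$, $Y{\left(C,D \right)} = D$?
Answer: $39480$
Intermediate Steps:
$p{\left(s,t \right)} = t \left(t + 2 s\right)$ ($p{\left(s,t \right)} = \left(t + 2 s\right) t = t \left(t + 2 s\right)$)
$l = 28$
$j{\left(k \right)} = 15 + 8 k$ ($j{\left(k \right)} = 4 \left(4 + 2 k\right) - 1 = \left(16 + 8 k\right) - 1 = 15 + 8 k$)
$T{\left(g \right)} = 1404$ ($T{\left(g \right)} = 9 \left(15 + 8 \cdot 3\right) 4 = 9 \left(15 + 24\right) 4 = 9 \cdot 39 \cdot 4 = 9 \cdot 156 = 1404$)
$\left(Y{\left(-2,6 \right)} + T{\left(6 \right)}\right) l = \left(6 + 1404\right) 28 = 1410 \cdot 28 = 39480$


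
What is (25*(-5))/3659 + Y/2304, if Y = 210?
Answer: 80065/1405056 ≈ 0.056983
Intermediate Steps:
(25*(-5))/3659 + Y/2304 = (25*(-5))/3659 + 210/2304 = -125*1/3659 + 210*(1/2304) = -125/3659 + 35/384 = 80065/1405056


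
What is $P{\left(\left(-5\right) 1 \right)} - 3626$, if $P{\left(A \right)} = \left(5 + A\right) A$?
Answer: $-3626$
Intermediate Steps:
$P{\left(A \right)} = A \left(5 + A\right)$
$P{\left(\left(-5\right) 1 \right)} - 3626 = \left(-5\right) 1 \left(5 - 5\right) - 3626 = - 5 \left(5 - 5\right) - 3626 = \left(-5\right) 0 - 3626 = 0 - 3626 = -3626$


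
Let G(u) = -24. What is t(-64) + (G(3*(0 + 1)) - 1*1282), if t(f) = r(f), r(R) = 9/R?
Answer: -83593/64 ≈ -1306.1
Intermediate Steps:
t(f) = 9/f
t(-64) + (G(3*(0 + 1)) - 1*1282) = 9/(-64) + (-24 - 1*1282) = 9*(-1/64) + (-24 - 1282) = -9/64 - 1306 = -83593/64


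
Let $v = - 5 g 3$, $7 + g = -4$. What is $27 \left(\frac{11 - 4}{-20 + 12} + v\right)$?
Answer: $\frac{35451}{8} \approx 4431.4$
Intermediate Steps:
$g = -11$ ($g = -7 - 4 = -11$)
$v = 165$ ($v = \left(-5\right) \left(-11\right) 3 = 55 \cdot 3 = 165$)
$27 \left(\frac{11 - 4}{-20 + 12} + v\right) = 27 \left(\frac{11 - 4}{-20 + 12} + 165\right) = 27 \left(\frac{7}{-8} + 165\right) = 27 \left(7 \left(- \frac{1}{8}\right) + 165\right) = 27 \left(- \frac{7}{8} + 165\right) = 27 \cdot \frac{1313}{8} = \frac{35451}{8}$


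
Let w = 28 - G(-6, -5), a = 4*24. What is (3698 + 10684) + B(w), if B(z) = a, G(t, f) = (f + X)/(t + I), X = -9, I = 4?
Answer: 14478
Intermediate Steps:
a = 96
G(t, f) = (-9 + f)/(4 + t) (G(t, f) = (f - 9)/(t + 4) = (-9 + f)/(4 + t))
w = 21 (w = 28 - (-9 - 5)/(4 - 6) = 28 - (-14)/(-2) = 28 - (-1)*(-14)/2 = 28 - 1*7 = 28 - 7 = 21)
B(z) = 96
(3698 + 10684) + B(w) = (3698 + 10684) + 96 = 14382 + 96 = 14478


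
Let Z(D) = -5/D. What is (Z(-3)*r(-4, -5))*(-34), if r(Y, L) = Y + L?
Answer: 510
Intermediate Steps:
r(Y, L) = L + Y
(Z(-3)*r(-4, -5))*(-34) = ((-5/(-3))*(-5 - 4))*(-34) = (-5*(-⅓)*(-9))*(-34) = ((5/3)*(-9))*(-34) = -15*(-34) = 510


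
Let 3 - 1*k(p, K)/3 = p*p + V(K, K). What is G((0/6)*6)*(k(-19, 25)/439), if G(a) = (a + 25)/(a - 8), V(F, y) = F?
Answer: 28725/3512 ≈ 8.1791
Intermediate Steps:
k(p, K) = 9 - 3*K - 3*p² (k(p, K) = 9 - 3*(p*p + K) = 9 - 3*(p² + K) = 9 - 3*(K + p²) = 9 + (-3*K - 3*p²) = 9 - 3*K - 3*p²)
G(a) = (25 + a)/(-8 + a)
G((0/6)*6)*(k(-19, 25)/439) = ((25 + (0/6)*6)/(-8 + (0/6)*6))*((9 - 3*25 - 3*(-19)²)/439) = ((25 + (0*(⅙))*6)/(-8 + (0*(⅙))*6))*((9 - 75 - 3*361)*(1/439)) = ((25 + 0*6)/(-8 + 0*6))*((9 - 75 - 1083)*(1/439)) = ((25 + 0)/(-8 + 0))*(-1149*1/439) = (25/(-8))*(-1149/439) = -⅛*25*(-1149/439) = -25/8*(-1149/439) = 28725/3512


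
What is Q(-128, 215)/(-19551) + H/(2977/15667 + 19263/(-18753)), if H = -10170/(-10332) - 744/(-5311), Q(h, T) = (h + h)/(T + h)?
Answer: -1735364878438075691/1292212354568796360 ≈ -1.3429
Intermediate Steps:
Q(h, T) = 2*h/(T + h) (Q(h, T) = (2*h)/(T + h) = 2*h/(T + h))
H = 3427771/3048514 (H = -10170*(-1/10332) - 744*(-1/5311) = 565/574 + 744/5311 = 3427771/3048514 ≈ 1.1244)
Q(-128, 215)/(-19551) + H/(2977/15667 + 19263/(-18753)) = (2*(-128)/(215 - 128))/(-19551) + 3427771/(3048514*(2977/15667 + 19263/(-18753))) = (2*(-128)/87)*(-1/19551) + 3427771/(3048514*(2977*(1/15667) + 19263*(-1/18753))) = (2*(-128)*(1/87))*(-1/19551) + 3427771/(3048514*(2977/15667 - 6421/6251)) = -256/87*(-1/19551) + 3427771/(3048514*(-81988580/97934417)) = 256/1700937 + (3427771/3048514)*(-97934417/81988580) = 256/1700937 - 1020354876883/759706182280 = -1735364878438075691/1292212354568796360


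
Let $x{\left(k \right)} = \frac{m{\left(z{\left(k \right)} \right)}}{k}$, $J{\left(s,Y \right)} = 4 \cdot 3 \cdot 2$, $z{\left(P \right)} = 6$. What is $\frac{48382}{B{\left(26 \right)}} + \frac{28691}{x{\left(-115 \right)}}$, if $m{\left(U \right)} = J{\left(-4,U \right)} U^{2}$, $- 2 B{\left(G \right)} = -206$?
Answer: $- \frac{298042847}{88992} \approx -3349.1$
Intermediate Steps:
$B{\left(G \right)} = 103$ ($B{\left(G \right)} = \left(- \frac{1}{2}\right) \left(-206\right) = 103$)
$J{\left(s,Y \right)} = 24$ ($J{\left(s,Y \right)} = 12 \cdot 2 = 24$)
$m{\left(U \right)} = 24 U^{2}$
$x{\left(k \right)} = \frac{864}{k}$ ($x{\left(k \right)} = \frac{24 \cdot 6^{2}}{k} = \frac{24 \cdot 36}{k} = \frac{864}{k}$)
$\frac{48382}{B{\left(26 \right)}} + \frac{28691}{x{\left(-115 \right)}} = \frac{48382}{103} + \frac{28691}{864 \frac{1}{-115}} = 48382 \cdot \frac{1}{103} + \frac{28691}{864 \left(- \frac{1}{115}\right)} = \frac{48382}{103} + \frac{28691}{- \frac{864}{115}} = \frac{48382}{103} + 28691 \left(- \frac{115}{864}\right) = \frac{48382}{103} - \frac{3299465}{864} = - \frac{298042847}{88992}$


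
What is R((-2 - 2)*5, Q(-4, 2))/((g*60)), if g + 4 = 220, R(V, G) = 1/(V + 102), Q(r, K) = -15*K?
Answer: 1/1062720 ≈ 9.4098e-7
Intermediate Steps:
R(V, G) = 1/(102 + V)
g = 216 (g = -4 + 220 = 216)
R((-2 - 2)*5, Q(-4, 2))/((g*60)) = 1/((102 + (-2 - 2)*5)*((216*60))) = 1/((102 - 4*5)*12960) = (1/12960)/(102 - 20) = (1/12960)/82 = (1/82)*(1/12960) = 1/1062720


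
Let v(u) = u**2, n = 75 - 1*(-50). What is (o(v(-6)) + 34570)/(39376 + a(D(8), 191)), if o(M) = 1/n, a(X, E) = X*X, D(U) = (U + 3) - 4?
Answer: 4321251/4928125 ≈ 0.87685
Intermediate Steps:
D(U) = -1 + U (D(U) = (3 + U) - 4 = -1 + U)
n = 125 (n = 75 + 50 = 125)
a(X, E) = X**2
o(M) = 1/125
(o(v(-6)) + 34570)/(39376 + a(D(8), 191)) = (1/125 + 34570)/(39376 + (-1 + 8)**2) = 4321251/(125*(39376 + 7**2)) = 4321251/(125*(39376 + 49)) = (4321251/125)/39425 = (4321251/125)*(1/39425) = 4321251/4928125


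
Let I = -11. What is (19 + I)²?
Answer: 64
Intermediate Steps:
(19 + I)² = (19 - 11)² = 8² = 64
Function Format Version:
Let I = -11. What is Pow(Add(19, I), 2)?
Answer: 64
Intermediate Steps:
Pow(Add(19, I), 2) = Pow(Add(19, -11), 2) = Pow(8, 2) = 64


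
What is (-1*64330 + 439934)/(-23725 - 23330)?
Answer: -375604/47055 ≈ -7.9822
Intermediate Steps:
(-1*64330 + 439934)/(-23725 - 23330) = (-64330 + 439934)/(-47055) = 375604*(-1/47055) = -375604/47055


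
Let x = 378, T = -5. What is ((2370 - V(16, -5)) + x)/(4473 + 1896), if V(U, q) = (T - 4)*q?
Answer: 901/2123 ≈ 0.42440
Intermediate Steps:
V(U, q) = -9*q (V(U, q) = (-5 - 4)*q = -9*q)
((2370 - V(16, -5)) + x)/(4473 + 1896) = ((2370 - (-9)*(-5)) + 378)/(4473 + 1896) = ((2370 - 1*45) + 378)/6369 = ((2370 - 45) + 378)*(1/6369) = (2325 + 378)*(1/6369) = 2703*(1/6369) = 901/2123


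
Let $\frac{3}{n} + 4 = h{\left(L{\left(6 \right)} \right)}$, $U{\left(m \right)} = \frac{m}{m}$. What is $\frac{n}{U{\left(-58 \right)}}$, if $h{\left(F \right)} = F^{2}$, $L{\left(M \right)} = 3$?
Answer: $\frac{3}{5} \approx 0.6$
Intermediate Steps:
$U{\left(m \right)} = 1$
$n = \frac{3}{5}$ ($n = \frac{3}{-4 + 3^{2}} = \frac{3}{-4 + 9} = \frac{3}{5} \approx 0.6$)
$\frac{n}{U{\left(-58 \right)}} = \frac{3}{5 \cdot 1} = \frac{3}{5} \cdot 1 = \frac{3}{5}$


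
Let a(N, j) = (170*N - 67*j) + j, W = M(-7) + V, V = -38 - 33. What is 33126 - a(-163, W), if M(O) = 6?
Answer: 56546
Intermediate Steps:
V = -71
W = -65 (W = 6 - 71 = -65)
a(N, j) = -66*j + 170*N (a(N, j) = (-67*j + 170*N) + j = -66*j + 170*N)
33126 - a(-163, W) = 33126 - (-66*(-65) + 170*(-163)) = 33126 - (4290 - 27710) = 33126 - 1*(-23420) = 33126 + 23420 = 56546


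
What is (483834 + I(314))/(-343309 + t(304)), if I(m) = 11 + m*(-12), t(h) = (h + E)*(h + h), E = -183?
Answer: -480077/269741 ≈ -1.7798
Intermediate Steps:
t(h) = 2*h*(-183 + h) (t(h) = (h - 183)*(h + h) = (-183 + h)*(2*h) = 2*h*(-183 + h))
I(m) = 11 - 12*m
(483834 + I(314))/(-343309 + t(304)) = (483834 + (11 - 12*314))/(-343309 + 2*304*(-183 + 304)) = (483834 + (11 - 3768))/(-343309 + 2*304*121) = (483834 - 3757)/(-343309 + 73568) = 480077/(-269741) = 480077*(-1/269741) = -480077/269741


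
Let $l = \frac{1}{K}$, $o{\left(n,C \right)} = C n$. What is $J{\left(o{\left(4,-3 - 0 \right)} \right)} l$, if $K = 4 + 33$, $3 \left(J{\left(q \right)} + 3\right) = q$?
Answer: $- \frac{7}{37} \approx -0.18919$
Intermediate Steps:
$J{\left(q \right)} = -3 + \frac{q}{3}$
$K = 37$
$l = \frac{1}{37} \approx 0.027027$
$J{\left(o{\left(4,-3 - 0 \right)} \right)} l = \left(-3 + \frac{\left(-3 - 0\right) 4}{3}\right) \frac{1}{37} = \left(-3 + \frac{\left(-3 + 0\right) 4}{3}\right) \frac{1}{37} = \left(-3 + \frac{\left(-3\right) 4}{3}\right) \frac{1}{37} = \left(-3 + \frac{1}{3} \left(-12\right)\right) \frac{1}{37} = \left(-3 - 4\right) \frac{1}{37} = \left(-7\right) \frac{1}{37} = - \frac{7}{37}$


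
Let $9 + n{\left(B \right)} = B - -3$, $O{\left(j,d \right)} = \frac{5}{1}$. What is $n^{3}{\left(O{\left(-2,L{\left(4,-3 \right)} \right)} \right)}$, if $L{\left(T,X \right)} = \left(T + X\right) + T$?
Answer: $-1$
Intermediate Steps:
$L{\left(T,X \right)} = X + 2 T$
$O{\left(j,d \right)} = 5$ ($O{\left(j,d \right)} = 5 \cdot 1 = 5$)
$n{\left(B \right)} = -6 + B$ ($n{\left(B \right)} = -9 + \left(B - -3\right) = -9 + \left(B + 3\right) = -9 + \left(3 + B\right) = -6 + B$)
$n^{3}{\left(O{\left(-2,L{\left(4,-3 \right)} \right)} \right)} = \left(-6 + 5\right)^{3} = \left(-1\right)^{3} = -1$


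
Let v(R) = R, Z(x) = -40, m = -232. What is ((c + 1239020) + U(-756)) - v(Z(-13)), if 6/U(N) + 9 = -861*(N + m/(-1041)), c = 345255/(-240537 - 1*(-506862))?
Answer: 198698152555250515/160361842579 ≈ 1.2391e+6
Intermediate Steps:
c = 23017/17755 (c = 345255/(-240537 + 506862) = 345255/266325 = 345255*(1/266325) = 23017/17755 ≈ 1.2964)
U(N) = 6/(-69707/347 - 861*N) (U(N) = 6/(-9 - 861*(N - 232/(-1041))) = 6/(-9 - 861*(N - 232*(-1/1041))) = 6/(-9 - 861*(N + 232/1041)) = 6/(-9 - 861*(232/1041 + N)) = 6/(-9 + (-66584/347 - 861*N)) = 6/(-69707/347 - 861*N))
((c + 1239020) + U(-756)) - v(Z(-13)) = ((23017/17755 + 1239020) - 2082/(69707 + 298767*(-756))) - 1*(-40) = (21998823117/17755 - 2082/(69707 - 225867852)) + 40 = (21998823117/17755 - 2082/(-225798145)) + 40 = (21998823117/17755 - 2082*(-1/225798145)) + 40 = (21998823117/17755 + 2082/225798145) + 40 = 198691738081547355/160361842579 + 40 = 198698152555250515/160361842579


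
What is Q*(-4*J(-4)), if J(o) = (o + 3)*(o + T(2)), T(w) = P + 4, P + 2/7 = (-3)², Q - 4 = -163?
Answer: -38796/7 ≈ -5542.3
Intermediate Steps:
Q = -159 (Q = 4 - 163 = -159)
P = 61/7 (P = -2/7 + (-3)² = -2/7 + 9 = 61/7 ≈ 8.7143)
T(w) = 89/7 (T(w) = 61/7 + 4 = 89/7)
J(o) = (3 + o)*(89/7 + o) (J(o) = (o + 3)*(o + 89/7) = (3 + o)*(89/7 + o))
Q*(-4*J(-4)) = -(-636)*(267/7 + (-4)² + (110/7)*(-4)) = -(-636)*(267/7 + 16 - 440/7) = -(-636)*(-61)/7 = -159*244/7 = -38796/7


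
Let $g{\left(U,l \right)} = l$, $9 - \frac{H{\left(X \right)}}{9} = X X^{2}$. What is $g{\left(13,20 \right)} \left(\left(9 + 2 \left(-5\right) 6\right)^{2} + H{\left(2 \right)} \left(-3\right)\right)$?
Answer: $51480$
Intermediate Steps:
$H{\left(X \right)} = 81 - 9 X^{3}$ ($H{\left(X \right)} = 81 - 9 X X^{2} = 81 - 9 X^{3}$)
$g{\left(13,20 \right)} \left(\left(9 + 2 \left(-5\right) 6\right)^{2} + H{\left(2 \right)} \left(-3\right)\right) = 20 \left(\left(9 + 2 \left(-5\right) 6\right)^{2} + \left(81 - 9 \cdot 2^{3}\right) \left(-3\right)\right) = 20 \left(\left(9 - 60\right)^{2} + \left(81 - 72\right) \left(-3\right)\right) = 20 \left(\left(-51\right)^{2} + 9 \left(-3\right)\right) = 20 \left(2601 - 27\right) = 20 \cdot 2574 = 51480$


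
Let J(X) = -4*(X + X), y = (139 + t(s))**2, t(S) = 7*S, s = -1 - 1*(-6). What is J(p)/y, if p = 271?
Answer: -542/7569 ≈ -0.071608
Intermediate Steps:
s = 5 (s = -1 + 6 = 5)
y = 30276 (y = (139 + 7*5)**2 = (139 + 35)**2 = 174**2 = 30276)
J(X) = -8*X
J(p)/y = -8*271/30276 = -2168*1/30276 = -542/7569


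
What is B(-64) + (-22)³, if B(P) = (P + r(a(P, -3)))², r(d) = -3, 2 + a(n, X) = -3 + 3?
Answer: -6159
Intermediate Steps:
a(n, X) = -2 (a(n, X) = -2 + (-3 + 3) = -2 + 0 = -2)
B(P) = (-3 + P)² (B(P) = (P - 3)² = (-3 + P)²)
B(-64) + (-22)³ = (-3 - 64)² + (-22)³ = (-67)² - 10648 = 4489 - 10648 = -6159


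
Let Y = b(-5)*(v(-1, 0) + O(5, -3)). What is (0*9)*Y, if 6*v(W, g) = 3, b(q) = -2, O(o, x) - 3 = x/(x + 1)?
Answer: 0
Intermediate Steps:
O(o, x) = 3 + x/(1 + x) (O(o, x) = 3 + x/(x + 1) = 3 + x/(1 + x))
v(W, g) = 1/2 (v(W, g) = (1/6)*3 = 1/2)
Y = -10 (Y = -2*(1/2 + (3 + 4*(-3))/(1 - 3)) = -2*(1/2 + (3 - 12)/(-2)) = -2*(1/2 - 1/2*(-9)) = -2*(1/2 + 9/2) = -2*5 = -10)
(0*9)*Y = (0*9)*(-10) = 0*(-10) = 0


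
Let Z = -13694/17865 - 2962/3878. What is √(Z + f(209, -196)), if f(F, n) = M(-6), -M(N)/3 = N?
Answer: √2195857964003585/11546745 ≈ 4.0583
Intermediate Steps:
M(N) = -3*N
f(F, n) = 18 (f(F, n) = -3*(-6) = 18)
Z = -53010731/34640235 (Z = -13694*1/17865 - 2962*1/3878 = -13694/17865 - 1481/1939 = -53010731/34640235 ≈ -1.5303)
√(Z + f(209, -196)) = √(-53010731/34640235 + 18) = √(570513499/34640235) = √2195857964003585/11546745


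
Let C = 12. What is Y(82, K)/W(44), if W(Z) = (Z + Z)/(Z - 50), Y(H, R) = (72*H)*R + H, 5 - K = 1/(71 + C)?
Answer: -3676593/1826 ≈ -2013.5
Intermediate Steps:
K = 414/83 (K = 5 - 1/(71 + 12) = 5 - 1/83 = 414/83 ≈ 4.9880)
Y(H, R) = H + 72*H*R (Y(H, R) = 72*H*R + H = H + 72*H*R)
W(Z) = 2*Z/(-50 + Z) (W(Z) = (2*Z)/(-50 + Z) = 2*Z/(-50 + Z))
Y(82, K)/W(44) = (82*(1 + 72*(414/83)))/((2*44/(-50 + 44))) = (82*(1 + 29808/83))/((2*44/(-6))) = (82*(29891/83))/((2*44*(-1/6))) = 2451062/(83*(-44/3)) = (2451062/83)*(-3/44) = -3676593/1826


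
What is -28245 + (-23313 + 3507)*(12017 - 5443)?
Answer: -130232889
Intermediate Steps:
-28245 + (-23313 + 3507)*(12017 - 5443) = -28245 - 19806*6574 = -28245 - 130204644 = -130232889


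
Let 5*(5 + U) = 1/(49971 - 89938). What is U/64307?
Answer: -999176/12850789345 ≈ -7.7752e-5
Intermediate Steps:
U = -999176/199835 (U = -5 + 1/(5*(49971 - 89938)) = -5 + (1/5)/(-39967) = -5 + (1/5)*(-1/39967) = -5 - 1/199835 = -999176/199835 ≈ -5.0000)
U/64307 = -999176/199835/64307 = -999176/199835*1/64307 = -999176/12850789345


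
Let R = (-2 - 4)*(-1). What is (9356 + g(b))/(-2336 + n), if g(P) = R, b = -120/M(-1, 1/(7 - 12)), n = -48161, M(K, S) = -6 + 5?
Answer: -9362/50497 ≈ -0.18540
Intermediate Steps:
M(K, S) = -1
b = 120 (b = -120/(-1) = -120*(-1) = 120)
R = 6 (R = -6*(-1) = 6)
g(P) = 6
(9356 + g(b))/(-2336 + n) = (9356 + 6)/(-2336 - 48161) = 9362/(-50497) = 9362*(-1/50497) = -9362/50497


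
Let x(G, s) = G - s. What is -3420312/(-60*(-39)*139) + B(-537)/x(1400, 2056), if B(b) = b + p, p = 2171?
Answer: -115633313/8890440 ≈ -13.006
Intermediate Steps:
B(b) = 2171 + b (B(b) = b + 2171 = 2171 + b)
-3420312/(-60*(-39)*139) + B(-537)/x(1400, 2056) = -3420312/(-60*(-39)*139) + (2171 - 537)/(1400 - 1*2056) = -3420312/(2340*139) + 1634/(1400 - 2056) = -3420312/325260 + 1634/(-656) = -3420312*1/325260 + 1634*(-1/656) = -285026/27105 - 817/328 = -115633313/8890440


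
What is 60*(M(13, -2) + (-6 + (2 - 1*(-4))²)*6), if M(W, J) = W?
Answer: 11580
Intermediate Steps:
60*(M(13, -2) + (-6 + (2 - 1*(-4))²)*6) = 60*(13 + (-6 + (2 - 1*(-4))²)*6) = 60*(13 + (-6 + (2 + 4)²)*6) = 60*(13 + (-6 + 6²)*6) = 60*(13 + (-6 + 36)*6) = 60*(13 + 30*6) = 60*(13 + 180) = 60*193 = 11580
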